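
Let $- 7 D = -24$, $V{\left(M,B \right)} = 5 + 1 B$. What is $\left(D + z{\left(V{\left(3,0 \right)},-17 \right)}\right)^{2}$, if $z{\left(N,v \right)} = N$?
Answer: $\frac{3481}{49} \approx 71.041$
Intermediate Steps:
$V{\left(M,B \right)} = 5 + B$
$D = \frac{24}{7}$ ($D = \left(- \frac{1}{7}\right) \left(-24\right) = \frac{24}{7} \approx 3.4286$)
$\left(D + z{\left(V{\left(3,0 \right)},-17 \right)}\right)^{2} = \left(\frac{24}{7} + \left(5 + 0\right)\right)^{2} = \left(\frac{24}{7} + 5\right)^{2} = \left(\frac{59}{7}\right)^{2} = \frac{3481}{49}$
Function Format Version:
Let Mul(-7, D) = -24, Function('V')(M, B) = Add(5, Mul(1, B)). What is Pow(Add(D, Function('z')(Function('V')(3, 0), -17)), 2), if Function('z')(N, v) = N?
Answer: Rational(3481, 49) ≈ 71.041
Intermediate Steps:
Function('V')(M, B) = Add(5, B)
D = Rational(24, 7) (D = Mul(Rational(-1, 7), -24) = Rational(24, 7) ≈ 3.4286)
Pow(Add(D, Function('z')(Function('V')(3, 0), -17)), 2) = Pow(Add(Rational(24, 7), Add(5, 0)), 2) = Pow(Add(Rational(24, 7), 5), 2) = Pow(Rational(59, 7), 2) = Rational(3481, 49)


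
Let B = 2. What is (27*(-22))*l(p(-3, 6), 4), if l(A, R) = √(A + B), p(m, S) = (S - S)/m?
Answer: -594*√2 ≈ -840.04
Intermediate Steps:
p(m, S) = 0 (p(m, S) = 0/m = 0)
l(A, R) = √(2 + A) (l(A, R) = √(A + 2) = √(2 + A))
(27*(-22))*l(p(-3, 6), 4) = (27*(-22))*√(2 + 0) = -594*√2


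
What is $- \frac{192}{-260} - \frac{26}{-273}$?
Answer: $\frac{1138}{1365} \approx 0.8337$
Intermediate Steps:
$- \frac{192}{-260} - \frac{26}{-273} = \left(-192\right) \left(- \frac{1}{260}\right) - - \frac{2}{21} = \frac{48}{65} + \frac{2}{21} = \frac{1138}{1365}$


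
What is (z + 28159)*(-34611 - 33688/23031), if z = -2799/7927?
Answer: -177936865780796626/182566737 ≈ -9.7464e+8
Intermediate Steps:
z = -2799/7927 (z = -2799*1/7927 = -2799/7927 ≈ -0.35310)
(z + 28159)*(-34611 - 33688/23031) = (-2799/7927 + 28159)*(-34611 - 33688/23031) = 223213594*(-34611 - 33688*1/23031)/7927 = 223213594*(-34611 - 33688/23031)/7927 = (223213594/7927)*(-797159629/23031) = -177936865780796626/182566737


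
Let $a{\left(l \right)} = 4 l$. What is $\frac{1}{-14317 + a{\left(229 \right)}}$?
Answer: $- \frac{1}{13401} \approx -7.4621 \cdot 10^{-5}$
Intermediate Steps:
$\frac{1}{-14317 + a{\left(229 \right)}} = \frac{1}{-14317 + 4 \cdot 229} = \frac{1}{-14317 + 916} = \frac{1}{-13401} = - \frac{1}{13401}$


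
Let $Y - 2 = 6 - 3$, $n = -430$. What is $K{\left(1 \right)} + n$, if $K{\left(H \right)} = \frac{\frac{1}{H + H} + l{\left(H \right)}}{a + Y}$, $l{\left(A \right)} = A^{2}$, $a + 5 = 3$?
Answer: $- \frac{859}{2} \approx -429.5$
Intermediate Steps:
$a = -2$ ($a = -5 + 3 = -2$)
$Y = 5$ ($Y = 2 + \left(6 - 3\right) = 2 + 3 = 5$)
$K{\left(H \right)} = \frac{H^{2}}{3} + \frac{1}{6 H}$ ($K{\left(H \right)} = \frac{\frac{1}{H + H} + H^{2}}{-2 + 5} = \frac{\frac{1}{2 H} + H^{2}}{3} = \left(\frac{1}{2 H} + H^{2}\right) \frac{1}{3} = \left(H^{2} + \frac{1}{2 H}\right) \frac{1}{3} = \frac{H^{2}}{3} + \frac{1}{6 H}$)
$K{\left(1 \right)} + n = \frac{1 + 2 \cdot 1^{3}}{6 \cdot 1} - 430 = \frac{1}{6} \cdot 1 \left(1 + 2 \cdot 1\right) - 430 = \frac{1}{6} \cdot 1 \left(1 + 2\right) - 430 = \frac{1}{6} \cdot 1 \cdot 3 - 430 = \frac{1}{2} - 430 = - \frac{859}{2}$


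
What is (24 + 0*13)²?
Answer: 576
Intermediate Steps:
(24 + 0*13)² = (24 + 0)² = 24² = 576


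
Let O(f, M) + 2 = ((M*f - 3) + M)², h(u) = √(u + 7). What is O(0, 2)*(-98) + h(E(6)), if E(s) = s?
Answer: 98 + √13 ≈ 101.61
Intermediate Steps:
h(u) = √(7 + u)
O(f, M) = -2 + (-3 + M + M*f)² (O(f, M) = -2 + ((M*f - 3) + M)² = -2 + ((-3 + M*f) + M)² = -2 + (-3 + M + M*f)²)
O(0, 2)*(-98) + h(E(6)) = (-2 + (-3 + 2 + 2*0)²)*(-98) + √(7 + 6) = (-2 + (-3 + 2 + 0)²)*(-98) + √13 = (-2 + (-1)²)*(-98) + √13 = (-2 + 1)*(-98) + √13 = -1*(-98) + √13 = 98 + √13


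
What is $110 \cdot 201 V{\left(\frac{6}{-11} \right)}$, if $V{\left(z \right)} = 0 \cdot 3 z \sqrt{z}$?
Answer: $0$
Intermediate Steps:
$V{\left(z \right)} = 0$ ($V{\left(z \right)} = 0 z^{\frac{3}{2}} = 0$)
$110 \cdot 201 V{\left(\frac{6}{-11} \right)} = 110 \cdot 201 \cdot 0 = 22110 \cdot 0 = 0$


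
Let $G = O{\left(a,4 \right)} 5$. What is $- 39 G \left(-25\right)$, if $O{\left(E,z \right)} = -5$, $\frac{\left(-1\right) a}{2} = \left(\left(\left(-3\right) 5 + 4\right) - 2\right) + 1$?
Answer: $-24375$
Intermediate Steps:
$a = 24$ ($a = - 2 \left(\left(\left(\left(-3\right) 5 + 4\right) - 2\right) + 1\right) = - 2 \left(\left(\left(-15 + 4\right) - 2\right) + 1\right) = - 2 \left(\left(-11 - 2\right) + 1\right) = - 2 \left(-13 + 1\right) = \left(-2\right) \left(-12\right) = 24$)
$G = -25$ ($G = \left(-5\right) 5 = -25$)
$- 39 G \left(-25\right) = \left(-39\right) \left(-25\right) \left(-25\right) = 975 \left(-25\right) = -24375$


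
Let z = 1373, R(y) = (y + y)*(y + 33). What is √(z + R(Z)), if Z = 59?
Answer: √12229 ≈ 110.58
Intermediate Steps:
R(y) = 2*y*(33 + y) (R(y) = (2*y)*(33 + y) = 2*y*(33 + y))
√(z + R(Z)) = √(1373 + 2*59*(33 + 59)) = √(1373 + 2*59*92) = √(1373 + 10856) = √12229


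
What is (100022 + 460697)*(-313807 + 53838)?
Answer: -145769557711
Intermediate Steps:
(100022 + 460697)*(-313807 + 53838) = 560719*(-259969) = -145769557711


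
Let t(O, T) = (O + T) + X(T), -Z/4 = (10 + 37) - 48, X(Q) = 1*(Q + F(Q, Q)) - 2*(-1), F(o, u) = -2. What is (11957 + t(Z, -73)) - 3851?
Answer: 7964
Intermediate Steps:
X(Q) = Q (X(Q) = 1*(Q - 2) - 2*(-1) = 1*(-2 + Q) + 2 = (-2 + Q) + 2 = Q)
Z = 4 (Z = -4*((10 + 37) - 48) = -4*(47 - 48) = -4*(-1) = 4)
t(O, T) = O + 2*T (t(O, T) = (O + T) + T = O + 2*T)
(11957 + t(Z, -73)) - 3851 = (11957 + (4 + 2*(-73))) - 3851 = (11957 + (4 - 146)) - 3851 = (11957 - 142) - 3851 = 11815 - 3851 = 7964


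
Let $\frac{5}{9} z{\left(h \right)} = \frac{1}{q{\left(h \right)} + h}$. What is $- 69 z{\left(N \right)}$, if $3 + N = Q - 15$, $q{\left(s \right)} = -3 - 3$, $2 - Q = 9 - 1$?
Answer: $\frac{207}{50} \approx 4.14$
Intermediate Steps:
$Q = -6$ ($Q = 2 - \left(9 - 1\right) = 2 - 8 = -6$)
$q{\left(s \right)} = -6$
$N = -24$ ($N = -3 - 21 = -24$)
$z{\left(h \right)} = \frac{9}{5 \left(-6 + h\right)}$
$- 69 z{\left(N \right)} = - 69 \frac{9}{5 \left(-6 - 24\right)} = - 69 \frac{9}{5 \left(-30\right)} = - 69 \cdot \frac{9}{5} \left(- \frac{1}{30}\right) = \left(-69\right) \left(- \frac{3}{50}\right) = \frac{207}{50}$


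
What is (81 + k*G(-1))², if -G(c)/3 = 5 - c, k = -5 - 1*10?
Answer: 123201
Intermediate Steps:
k = -15 (k = -5 - 10 = -15)
G(c) = -15 + 3*c (G(c) = -3*(5 - c) = -15 + 3*c)
(81 + k*G(-1))² = (81 - 15*(-15 + 3*(-1)))² = (81 - 15*(-15 - 3))² = (81 - 15*(-18))² = (81 + 270)² = 351² = 123201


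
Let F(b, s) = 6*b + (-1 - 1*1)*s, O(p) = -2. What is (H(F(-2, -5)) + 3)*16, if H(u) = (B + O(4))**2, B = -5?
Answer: 832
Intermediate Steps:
F(b, s) = -2*s + 6*b (F(b, s) = 6*b + (-1 - 1)*s = 6*b - 2*s = -2*s + 6*b)
H(u) = 49 (H(u) = (-5 - 2)**2 = (-7)**2 = 49)
(H(F(-2, -5)) + 3)*16 = (49 + 3)*16 = 52*16 = 832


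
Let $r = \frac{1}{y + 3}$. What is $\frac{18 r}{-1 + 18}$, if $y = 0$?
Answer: $\frac{6}{17} \approx 0.35294$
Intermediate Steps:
$r = \frac{1}{3}$ ($r = \frac{1}{0 + 3} = \frac{1}{3} \approx 0.33333$)
$\frac{18 r}{-1 + 18} = \frac{18 \cdot \frac{1}{3}}{-1 + 18} = \frac{6}{17}$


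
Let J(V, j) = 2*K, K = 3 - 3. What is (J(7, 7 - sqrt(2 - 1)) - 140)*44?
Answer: -6160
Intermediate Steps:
K = 0
J(V, j) = 0 (J(V, j) = 2*0 = 0)
(J(7, 7 - sqrt(2 - 1)) - 140)*44 = (0 - 140)*44 = -140*44 = -6160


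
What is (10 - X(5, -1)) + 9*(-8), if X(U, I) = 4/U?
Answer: -314/5 ≈ -62.800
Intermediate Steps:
(10 - X(5, -1)) + 9*(-8) = (10 - 4/5) + 9*(-8) = (10 - 4/5) - 72 = (10 - 1*⅘) - 72 = (10 - ⅘) - 72 = 46/5 - 72 = -314/5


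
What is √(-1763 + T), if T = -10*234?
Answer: I*√4103 ≈ 64.055*I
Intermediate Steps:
T = -2340
√(-1763 + T) = √(-1763 - 2340) = √(-4103) = I*√4103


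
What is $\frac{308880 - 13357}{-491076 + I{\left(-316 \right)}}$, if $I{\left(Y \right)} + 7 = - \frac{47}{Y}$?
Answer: $- \frac{93385268}{155182181} \approx -0.60178$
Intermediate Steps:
$I{\left(Y \right)} = -7 - \frac{47}{Y}$
$\frac{308880 - 13357}{-491076 + I{\left(-316 \right)}} = \frac{308880 - 13357}{-491076 - \left(7 + \frac{47}{-316}\right)} = \frac{295523}{-491076 - \frac{2165}{316}} = \frac{295523}{- \frac{155182181}{316}} = 295523 \left(- \frac{316}{155182181}\right) = - \frac{93385268}{155182181}$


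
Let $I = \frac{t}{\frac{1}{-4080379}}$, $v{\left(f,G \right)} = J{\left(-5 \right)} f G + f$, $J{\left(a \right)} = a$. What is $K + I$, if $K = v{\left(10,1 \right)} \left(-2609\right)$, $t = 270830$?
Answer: $-1105088940210$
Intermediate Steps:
$v{\left(f,G \right)} = f - 5 G f$ ($v{\left(f,G \right)} = - 5 f G + f = - 5 G f + f = f - 5 G f$)
$I = -1105089044570$ ($I = \frac{270830}{\frac{1}{-4080379}} = \frac{270830}{- \frac{1}{4080379}} = 270830 \left(-4080379\right) = -1105089044570$)
$K = 104360$ ($K = 10 \left(1 - 5\right) \left(-2609\right) = 10 \left(-4\right) \left(-2609\right) = \left(-40\right) \left(-2609\right) = 104360$)
$K + I = 104360 - 1105089044570 = -1105088940210$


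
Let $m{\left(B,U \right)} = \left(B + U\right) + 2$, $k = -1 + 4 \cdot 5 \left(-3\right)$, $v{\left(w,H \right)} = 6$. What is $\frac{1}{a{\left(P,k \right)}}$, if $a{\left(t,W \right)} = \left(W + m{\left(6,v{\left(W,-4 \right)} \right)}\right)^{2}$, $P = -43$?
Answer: $\frac{1}{2209} \approx 0.00045269$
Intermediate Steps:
$k = -61$ ($k = -1 + 20 \left(-3\right) = -1 - 60 = -61$)
$m{\left(B,U \right)} = 2 + B + U$
$a{\left(t,W \right)} = \left(14 + W\right)^{2}$ ($a{\left(t,W \right)} = \left(W + \left(2 + 6 + 6\right)\right)^{2} = \left(W + 14\right)^{2} = \left(14 + W\right)^{2}$)
$\frac{1}{a{\left(P,k \right)}} = \frac{1}{\left(14 - 61\right)^{2}} = \frac{1}{\left(-47\right)^{2}} = \frac{1}{2209}$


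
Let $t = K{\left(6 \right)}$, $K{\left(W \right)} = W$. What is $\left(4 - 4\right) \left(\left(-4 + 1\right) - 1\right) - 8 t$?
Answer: $-48$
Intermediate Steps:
$t = 6$
$\left(4 - 4\right) \left(\left(-4 + 1\right) - 1\right) - 8 t = \left(4 - 4\right) \left(\left(-4 + 1\right) - 1\right) - 48 = 0 \left(-3 - 1\right) - 48 = 0 \left(-4\right) - 48 = 0 - 48 = -48$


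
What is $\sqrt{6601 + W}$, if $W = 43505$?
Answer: $\sqrt{50106} \approx 223.84$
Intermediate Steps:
$\sqrt{6601 + W} = \sqrt{6601 + 43505} = \sqrt{50106}$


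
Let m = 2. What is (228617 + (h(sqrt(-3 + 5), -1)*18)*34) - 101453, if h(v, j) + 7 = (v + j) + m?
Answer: 123492 + 612*sqrt(2) ≈ 1.2436e+5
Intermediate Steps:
h(v, j) = -5 + j + v (h(v, j) = -7 + ((v + j) + 2) = -7 + ((j + v) + 2) = -7 + (2 + j + v) = -5 + j + v)
(228617 + (h(sqrt(-3 + 5), -1)*18)*34) - 101453 = (228617 + ((-5 - 1 + sqrt(-3 + 5))*18)*34) - 101453 = (228617 + ((-5 - 1 + sqrt(2))*18)*34) - 101453 = (228617 + ((-6 + sqrt(2))*18)*34) - 101453 = (228617 + (-108 + 18*sqrt(2))*34) - 101453 = (228617 + (-3672 + 612*sqrt(2))) - 101453 = (224945 + 612*sqrt(2)) - 101453 = 123492 + 612*sqrt(2)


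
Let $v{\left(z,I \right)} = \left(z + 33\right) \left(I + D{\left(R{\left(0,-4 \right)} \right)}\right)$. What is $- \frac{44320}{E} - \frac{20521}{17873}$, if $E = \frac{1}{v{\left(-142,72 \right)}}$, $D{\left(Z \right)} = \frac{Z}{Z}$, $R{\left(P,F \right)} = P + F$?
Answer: $\frac{6302989210999}{17873} \approx 3.5265 \cdot 10^{8}$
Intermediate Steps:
$R{\left(P,F \right)} = F + P$
$D{\left(Z \right)} = 1$
$v{\left(z,I \right)} = \left(1 + I\right) \left(33 + z\right)$ ($v{\left(z,I \right)} = \left(z + 33\right) \left(I + 1\right) = \left(33 + z\right) \left(1 + I\right) = \left(1 + I\right) \left(33 + z\right)$)
$E = - \frac{1}{7957}$ ($E = \frac{1}{33 - 142 + 33 \cdot 72 + 72 \left(-142\right)} = \frac{1}{33 - 142 + 2376 - 10224} = \frac{1}{-7957} = - \frac{1}{7957} \approx -0.00012568$)
$- \frac{44320}{E} - \frac{20521}{17873} = - \frac{44320}{- \frac{1}{7957}} - \frac{20521}{17873} = \left(-44320\right) \left(-7957\right) - \frac{20521}{17873} = 352654240 - \frac{20521}{17873} = \frac{6302989210999}{17873}$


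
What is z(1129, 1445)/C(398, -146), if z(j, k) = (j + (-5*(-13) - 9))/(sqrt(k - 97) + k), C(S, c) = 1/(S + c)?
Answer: 47945100/231853 - 66360*sqrt(337)/231853 ≈ 201.54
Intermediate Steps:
z(j, k) = (56 + j)/(k + sqrt(-97 + k)) (z(j, k) = (j + (65 - 9))/(sqrt(-97 + k) + k) = (j + 56)/(k + sqrt(-97 + k)) = (56 + j)/(k + sqrt(-97 + k)))
z(1129, 1445)/C(398, -146) = ((56 + 1129)/(1445 + sqrt(-97 + 1445)))/(1/(398 - 146)) = (1185/(1445 + sqrt(1348)))/(1/252) = (1185/(1445 + 2*sqrt(337)))/(1/252) = (1185/(1445 + 2*sqrt(337)))*252 = 298620/(1445 + 2*sqrt(337))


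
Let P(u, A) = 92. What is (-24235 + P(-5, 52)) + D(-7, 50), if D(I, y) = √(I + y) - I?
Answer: -24136 + √43 ≈ -24129.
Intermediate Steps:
(-24235 + P(-5, 52)) + D(-7, 50) = (-24235 + 92) + (√(-7 + 50) - 1*(-7)) = -24143 + (√43 + 7) = -24143 + (7 + √43) = -24136 + √43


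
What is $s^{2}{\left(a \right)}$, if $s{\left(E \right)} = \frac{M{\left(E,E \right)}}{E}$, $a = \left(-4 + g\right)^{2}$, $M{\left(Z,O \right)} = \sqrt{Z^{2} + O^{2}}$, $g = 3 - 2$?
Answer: $2$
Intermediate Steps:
$g = 1$
$M{\left(Z,O \right)} = \sqrt{O^{2} + Z^{2}}$
$a = 9$ ($a = \left(-4 + 1\right)^{2} = \left(-3\right)^{2} = 9$)
$s{\left(E \right)} = \frac{\sqrt{2} \sqrt{E^{2}}}{E}$ ($s{\left(E \right)} = \frac{\sqrt{E^{2} + E^{2}}}{E} = \frac{\sqrt{2 E^{2}}}{E} = \frac{\sqrt{2} \sqrt{E^{2}}}{E}$)
$s^{2}{\left(a \right)} = \left(\frac{\sqrt{2} \sqrt{9^{2}}}{9}\right)^{2} = \left(\sqrt{2} \cdot \frac{1}{9} \sqrt{81}\right)^{2} = \left(\sqrt{2} \cdot \frac{1}{9} \cdot 9\right)^{2} = \left(\sqrt{2}\right)^{2} = 2$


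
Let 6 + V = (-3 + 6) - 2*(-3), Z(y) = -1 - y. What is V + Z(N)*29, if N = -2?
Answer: 32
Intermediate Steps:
V = 3 (V = -6 + ((-3 + 6) - 2*(-3)) = -6 + (3 + 6) = -6 + 9 = 3)
V + Z(N)*29 = 3 + (-1 - 1*(-2))*29 = 3 + (-1 + 2)*29 = 3 + 1*29 = 3 + 29 = 32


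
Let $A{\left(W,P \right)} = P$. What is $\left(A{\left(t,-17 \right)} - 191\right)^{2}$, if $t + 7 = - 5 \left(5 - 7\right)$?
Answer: $43264$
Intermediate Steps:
$t = 3$ ($t = -7 - 5 \left(5 - 7\right) = -7 - -10 = -7 + 10 = 3$)
$\left(A{\left(t,-17 \right)} - 191\right)^{2} = \left(-17 - 191\right)^{2} = \left(-208\right)^{2} = 43264$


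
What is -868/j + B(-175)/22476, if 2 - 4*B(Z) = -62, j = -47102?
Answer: 2532850/132333069 ≈ 0.019140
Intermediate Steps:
B(Z) = 16 (B(Z) = ½ - ¼*(-62) = ½ + 31/2 = 16)
-868/j + B(-175)/22476 = -868/(-47102) + 16/22476 = -868*(-1/47102) + 16*(1/22476) = 434/23551 + 4/5619 = 2532850/132333069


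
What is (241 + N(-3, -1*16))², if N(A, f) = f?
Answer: 50625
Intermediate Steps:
(241 + N(-3, -1*16))² = (241 - 1*16)² = (241 - 16)² = 225² = 50625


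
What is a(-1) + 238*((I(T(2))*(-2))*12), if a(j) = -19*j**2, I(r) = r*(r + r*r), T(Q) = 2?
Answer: -68563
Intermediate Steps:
I(r) = r*(r + r**2)
a(-1) + 238*((I(T(2))*(-2))*12) = -19*(-1)**2 + 238*(((2**2*(1 + 2))*(-2))*12) = -19*1 + 238*(((4*3)*(-2))*12) = -19 + 238*((12*(-2))*12) = -19 + 238*(-24*12) = -19 + 238*(-288) = -19 - 68544 = -68563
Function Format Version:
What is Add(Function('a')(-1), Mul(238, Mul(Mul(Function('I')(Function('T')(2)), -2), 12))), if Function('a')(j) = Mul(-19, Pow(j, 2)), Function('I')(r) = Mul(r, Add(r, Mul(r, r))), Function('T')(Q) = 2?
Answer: -68563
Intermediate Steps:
Function('I')(r) = Mul(r, Add(r, Pow(r, 2)))
Add(Function('a')(-1), Mul(238, Mul(Mul(Function('I')(Function('T')(2)), -2), 12))) = Add(Mul(-19, Pow(-1, 2)), Mul(238, Mul(Mul(Mul(Pow(2, 2), Add(1, 2)), -2), 12))) = Add(Mul(-19, 1), Mul(238, Mul(Mul(Mul(4, 3), -2), 12))) = Add(-19, Mul(238, Mul(Mul(12, -2), 12))) = Add(-19, Mul(238, Mul(-24, 12))) = Add(-19, Mul(238, -288)) = Add(-19, -68544) = -68563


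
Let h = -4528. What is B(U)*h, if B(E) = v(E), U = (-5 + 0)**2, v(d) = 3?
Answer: -13584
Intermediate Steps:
U = 25 (U = (-5)**2 = 25)
B(E) = 3
B(U)*h = 3*(-4528) = -13584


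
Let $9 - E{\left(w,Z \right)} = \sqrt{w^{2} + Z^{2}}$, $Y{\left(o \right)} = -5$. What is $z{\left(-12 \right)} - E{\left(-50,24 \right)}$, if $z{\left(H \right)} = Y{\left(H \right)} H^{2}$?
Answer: $-729 + 2 \sqrt{769} \approx -673.54$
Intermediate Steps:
$E{\left(w,Z \right)} = 9 - \sqrt{Z^{2} + w^{2}}$ ($E{\left(w,Z \right)} = 9 - \sqrt{w^{2} + Z^{2}} = 9 - \sqrt{Z^{2} + w^{2}}$)
$z{\left(H \right)} = - 5 H^{2}$
$z{\left(-12 \right)} - E{\left(-50,24 \right)} = - 5 \left(-12\right)^{2} - \left(9 - \sqrt{24^{2} + \left(-50\right)^{2}}\right) = \left(-5\right) 144 - \left(9 - \sqrt{576 + 2500}\right) = -720 - \left(9 - \sqrt{3076}\right) = -720 - \left(9 - 2 \sqrt{769}\right) = -729 + 2 \sqrt{769}$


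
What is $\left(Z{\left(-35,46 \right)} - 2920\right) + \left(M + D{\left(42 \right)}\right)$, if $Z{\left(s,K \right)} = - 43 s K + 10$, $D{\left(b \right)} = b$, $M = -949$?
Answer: $65413$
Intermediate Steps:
$Z{\left(s,K \right)} = 10 - 43 K s$ ($Z{\left(s,K \right)} = - 43 K s + 10 = 10 - 43 K s$)
$\left(Z{\left(-35,46 \right)} - 2920\right) + \left(M + D{\left(42 \right)}\right) = \left(\left(10 - 1978 \left(-35\right)\right) - 2920\right) + \left(-949 + 42\right) = \left(\left(10 + 69230\right) - 2920\right) - 907 = \left(69240 - 2920\right) - 907 = 66320 - 907 = 65413$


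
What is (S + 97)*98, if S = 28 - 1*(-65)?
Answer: 18620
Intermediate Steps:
S = 93 (S = 28 + 65 = 93)
(S + 97)*98 = (93 + 97)*98 = 190*98 = 18620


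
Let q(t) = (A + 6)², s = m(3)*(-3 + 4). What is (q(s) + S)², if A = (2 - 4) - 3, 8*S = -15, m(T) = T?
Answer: 49/64 ≈ 0.76563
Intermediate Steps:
S = -15/8 (S = (⅛)*(-15) = -15/8 ≈ -1.8750)
A = -5 (A = -2 - 3 = -5)
s = 3 (s = 3*(-3 + 4) = 3*1 = 3)
q(t) = 1 (q(t) = (-5 + 6)² = 1² = 1)
(q(s) + S)² = (1 - 15/8)² = (-7/8)² = 49/64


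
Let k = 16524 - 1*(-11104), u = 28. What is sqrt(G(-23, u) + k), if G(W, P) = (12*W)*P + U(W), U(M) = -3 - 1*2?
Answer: sqrt(19895) ≈ 141.05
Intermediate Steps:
k = 27628 (k = 16524 + 11104 = 27628)
U(M) = -5 (U(M) = -3 - 2 = -5)
G(W, P) = -5 + 12*P*W (G(W, P) = (12*W)*P - 5 = 12*P*W - 5 = -5 + 12*P*W)
sqrt(G(-23, u) + k) = sqrt((-5 + 12*28*(-23)) + 27628) = sqrt((-5 - 7728) + 27628) = sqrt(-7733 + 27628) = sqrt(19895)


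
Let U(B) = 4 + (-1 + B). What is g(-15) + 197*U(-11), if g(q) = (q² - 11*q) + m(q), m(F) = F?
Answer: -1201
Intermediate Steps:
U(B) = 3 + B
g(q) = q² - 10*q (g(q) = (q² - 11*q) + q = q² - 10*q)
g(-15) + 197*U(-11) = -15*(-10 - 15) + 197*(3 - 11) = -15*(-25) + 197*(-8) = 375 - 1576 = -1201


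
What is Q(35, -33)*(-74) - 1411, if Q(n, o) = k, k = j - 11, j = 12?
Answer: -1485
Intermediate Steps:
k = 1 (k = 12 - 11 = 1)
Q(n, o) = 1
Q(35, -33)*(-74) - 1411 = 1*(-74) - 1411 = -74 - 1411 = -1485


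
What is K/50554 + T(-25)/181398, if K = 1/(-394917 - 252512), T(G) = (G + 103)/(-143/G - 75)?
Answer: -759810228929/122418983442759164 ≈ -6.2066e-6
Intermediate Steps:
T(G) = (103 + G)/(-75 - 143/G)
K = -1/647429 (K = 1/(-647429) = -1/647429 ≈ -1.5446e-6)
K/50554 + T(-25)/181398 = -1/647429/50554 - 1*(-25)*(103 - 25)/(143 + 75*(-25))/181398 = -1/647429*1/50554 - 1*(-25)*78/(143 - 1875)*(1/181398) = -1/32730125666 - 1*(-25)*78/(-1732)*(1/181398) = -1/32730125666 - 1*(-25)*(-1/1732)*78*(1/181398) = -1/32730125666 - 975/866*1/181398 = -1/32730125666 - 325/52363556 = -759810228929/122418983442759164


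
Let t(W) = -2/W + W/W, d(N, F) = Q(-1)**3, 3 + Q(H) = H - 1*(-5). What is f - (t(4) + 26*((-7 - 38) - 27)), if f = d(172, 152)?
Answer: 3745/2 ≈ 1872.5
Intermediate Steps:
Q(H) = 2 + H (Q(H) = -3 + (H - 1*(-5)) = -3 + (H + 5) = -3 + (5 + H) = 2 + H)
d(N, F) = 1 (d(N, F) = (2 - 1)**3 = 1**3 = 1)
t(W) = 1 - 2/W (t(W) = -2/W + 1 = 1 - 2/W)
f = 1
f - (t(4) + 26*((-7 - 38) - 27)) = 1 - ((-2 + 4)/4 + 26*((-7 - 38) - 27)) = 1 - ((1/4)*2 + 26*(-45 - 27)) = 1 - (1/2 + 26*(-72)) = 1 - (1/2 - 1872) = 1 - 1*(-3743/2) = 1 + 3743/2 = 3745/2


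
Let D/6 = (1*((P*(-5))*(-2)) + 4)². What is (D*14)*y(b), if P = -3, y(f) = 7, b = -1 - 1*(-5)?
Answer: 397488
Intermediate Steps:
b = 4 (b = -1 + 5 = 4)
D = 4056 (D = 6*(1*(-3*(-5)*(-2)) + 4)² = 6*(1*(15*(-2)) + 4)² = 6*(1*(-30) + 4)² = 6*(-30 + 4)² = 6*(-26)² = 6*676 = 4056)
(D*14)*y(b) = (4056*14)*7 = 56784*7 = 397488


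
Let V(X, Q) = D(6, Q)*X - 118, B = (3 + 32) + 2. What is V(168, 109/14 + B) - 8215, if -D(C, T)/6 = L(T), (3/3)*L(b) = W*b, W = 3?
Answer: -143765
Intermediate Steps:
L(b) = 3*b
B = 37 (B = 35 + 2 = 37)
D(C, T) = -18*T
V(X, Q) = -118 - 18*Q*X (V(X, Q) = (-18*Q)*X - 118 = -18*Q*X - 118 = -118 - 18*Q*X)
V(168, 109/14 + B) - 8215 = (-118 - 18*(109/14 + 37)*168) - 8215 = (-118 - 18*627/14*168) - 8215 = (-118 - 135432) - 8215 = -135550 - 8215 = -143765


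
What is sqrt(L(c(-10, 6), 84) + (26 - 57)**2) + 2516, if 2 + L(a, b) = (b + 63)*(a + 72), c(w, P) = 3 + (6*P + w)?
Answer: 2516 + sqrt(15806) ≈ 2641.7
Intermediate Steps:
c(w, P) = 3 + w + 6*P (c(w, P) = 3 + (w + 6*P) = 3 + w + 6*P)
L(a, b) = -2 + (63 + b)*(72 + a) (L(a, b) = -2 + (b + 63)*(a + 72) = -2 + (63 + b)*(72 + a))
sqrt(L(c(-10, 6), 84) + (26 - 57)**2) + 2516 = sqrt((4534 + 63*(3 - 10 + 6*6) + 72*84 + (3 - 10 + 6*6)*84) + (26 - 57)**2) + 2516 = sqrt((4534 + 63*(3 - 10 + 36) + 6048 + (3 - 10 + 36)*84) + (-31)**2) + 2516 = sqrt((4534 + 63*29 + 6048 + 29*84) + 961) + 2516 = sqrt((4534 + 1827 + 6048 + 2436) + 961) + 2516 = sqrt(14845 + 961) + 2516 = sqrt(15806) + 2516 = 2516 + sqrt(15806)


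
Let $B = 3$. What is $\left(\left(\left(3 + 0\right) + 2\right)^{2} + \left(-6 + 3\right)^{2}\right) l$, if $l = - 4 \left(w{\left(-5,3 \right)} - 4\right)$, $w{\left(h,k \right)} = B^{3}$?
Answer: $-3128$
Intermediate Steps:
$w{\left(h,k \right)} = 27$ ($w{\left(h,k \right)} = 3^{3} = 27$)
$l = -92$ ($l = - 4 \left(27 - 4\right) = \left(-4\right) 23 = -92$)
$\left(\left(\left(3 + 0\right) + 2\right)^{2} + \left(-6 + 3\right)^{2}\right) l = \left(\left(\left(3 + 0\right) + 2\right)^{2} + \left(-6 + 3\right)^{2}\right) \left(-92\right) = \left(\left(3 + 2\right)^{2} + \left(-3\right)^{2}\right) \left(-92\right) = \left(5^{2} + 9\right) \left(-92\right) = \left(25 + 9\right) \left(-92\right) = 34 \left(-92\right) = -3128$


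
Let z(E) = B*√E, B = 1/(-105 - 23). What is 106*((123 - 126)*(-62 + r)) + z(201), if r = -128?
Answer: 60420 - √201/128 ≈ 60420.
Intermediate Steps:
B = -1/128 (B = 1/(-128) = -1/128 ≈ -0.0078125)
z(E) = -√E/128
106*((123 - 126)*(-62 + r)) + z(201) = 106*((123 - 126)*(-62 - 128)) - √201/128 = 106*(-3*(-190)) - √201/128 = 106*570 - √201/128 = 60420 - √201/128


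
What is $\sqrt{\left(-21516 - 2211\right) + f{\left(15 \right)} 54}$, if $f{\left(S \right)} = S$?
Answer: $i \sqrt{22917} \approx 151.38 i$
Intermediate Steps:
$\sqrt{\left(-21516 - 2211\right) + f{\left(15 \right)} 54} = \sqrt{\left(-21516 - 2211\right) + 15 \cdot 54} = \sqrt{\left(-21516 - 2211\right) + 810} = \sqrt{-23727 + 810} = \sqrt{-22917} = i \sqrt{22917}$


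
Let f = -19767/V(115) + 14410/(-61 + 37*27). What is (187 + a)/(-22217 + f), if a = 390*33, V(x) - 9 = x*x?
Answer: -81041482522/137809195635 ≈ -0.58807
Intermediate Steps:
V(x) = 9 + x**2 (V(x) = 9 + x*x = 9 + x**2)
f = 86080247/6206746 (f = -19767/(9 + 115**2) + 14410/(-61 + 37*27) = -19767/(9 + 13225) + 14410/(-61 + 999) = -19767/13234 + 14410/938 = -19767*1/13234 + 14410*(1/938) = -19767/13234 + 7205/469 = 86080247/6206746 ≈ 13.869)
a = 12870
(187 + a)/(-22217 + f) = (187 + 12870)/(-22217 + 86080247/6206746) = 13057/(-137809195635/6206746) = 13057*(-6206746/137809195635) = -81041482522/137809195635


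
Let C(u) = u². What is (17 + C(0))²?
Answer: 289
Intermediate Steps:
(17 + C(0))² = (17 + 0²)² = (17 + 0)² = 17² = 289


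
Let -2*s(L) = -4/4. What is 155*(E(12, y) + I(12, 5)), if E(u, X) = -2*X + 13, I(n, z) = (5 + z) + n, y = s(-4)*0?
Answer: 5425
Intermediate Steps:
s(L) = ½ (s(L) = -(-2)/4 = -½*(-1) = ½)
y = 0 (y = (½)*0 = 0)
I(n, z) = 5 + n + z
E(u, X) = 13 - 2*X
155*(E(12, y) + I(12, 5)) = 155*((13 - 2*0) + (5 + 12 + 5)) = 155*((13 + 0) + 22) = 155*(13 + 22) = 155*35 = 5425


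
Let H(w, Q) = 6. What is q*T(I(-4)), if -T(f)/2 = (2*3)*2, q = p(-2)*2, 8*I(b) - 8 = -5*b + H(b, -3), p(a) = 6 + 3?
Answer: -432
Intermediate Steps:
p(a) = 9
I(b) = 7/4 - 5*b/8 (I(b) = 1 + (-5*b + 6)/8 = 1 + (6 - 5*b)/8 = 1 + (3/4 - 5*b/8) = 7/4 - 5*b/8)
q = 18 (q = 9*2 = 18)
T(f) = -24 (T(f) = -2*2*3*2 = -12*2 = -2*12 = -24)
q*T(I(-4)) = 18*(-24) = -432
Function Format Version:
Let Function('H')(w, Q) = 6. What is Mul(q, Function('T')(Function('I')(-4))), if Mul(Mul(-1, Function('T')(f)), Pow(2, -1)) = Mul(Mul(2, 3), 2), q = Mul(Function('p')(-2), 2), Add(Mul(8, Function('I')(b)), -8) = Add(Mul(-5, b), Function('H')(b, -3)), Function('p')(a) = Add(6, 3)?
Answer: -432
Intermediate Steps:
Function('p')(a) = 9
Function('I')(b) = Add(Rational(7, 4), Mul(Rational(-5, 8), b)) (Function('I')(b) = Add(1, Mul(Rational(1, 8), Add(Mul(-5, b), 6))) = Add(1, Mul(Rational(1, 8), Add(6, Mul(-5, b)))) = Add(1, Add(Rational(3, 4), Mul(Rational(-5, 8), b))) = Add(Rational(7, 4), Mul(Rational(-5, 8), b)))
q = 18 (q = Mul(9, 2) = 18)
Function('T')(f) = -24 (Function('T')(f) = Mul(-2, Mul(Mul(2, 3), 2)) = Mul(-2, Mul(6, 2)) = Mul(-2, 12) = -24)
Mul(q, Function('T')(Function('I')(-4))) = Mul(18, -24) = -432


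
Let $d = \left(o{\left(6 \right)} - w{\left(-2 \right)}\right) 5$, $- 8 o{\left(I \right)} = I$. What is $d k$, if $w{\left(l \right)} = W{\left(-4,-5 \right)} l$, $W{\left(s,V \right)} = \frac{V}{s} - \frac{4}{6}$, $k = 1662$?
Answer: $\frac{6925}{2} \approx 3462.5$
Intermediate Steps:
$o{\left(I \right)} = - \frac{I}{8}$
$W{\left(s,V \right)} = - \frac{2}{3} + \frac{V}{s}$ ($W{\left(s,V \right)} = \frac{V}{s} - \frac{2}{3} = - \frac{2}{3} + \frac{V}{s}$)
$w{\left(l \right)} = \frac{7 l}{12}$ ($w{\left(l \right)} = \left(- \frac{2}{3} - \frac{5}{-4}\right) l = \left(- \frac{2}{3} - - \frac{5}{4}\right) l = \left(- \frac{2}{3} + \frac{5}{4}\right) l = \frac{7 l}{12}$)
$d = \frac{25}{12}$ ($d = \left(\left(- \frac{1}{8}\right) 6 - \frac{7}{12} \left(-2\right)\right) 5 = \left(- \frac{3}{4} - - \frac{7}{6}\right) 5 = \left(- \frac{3}{4} + \frac{7}{6}\right) 5 = \frac{5}{12} \cdot 5 = \frac{25}{12} \approx 2.0833$)
$d k = \frac{25}{12} \cdot 1662 = \frac{6925}{2}$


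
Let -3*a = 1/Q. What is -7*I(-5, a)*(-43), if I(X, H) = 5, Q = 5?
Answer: 1505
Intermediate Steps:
a = -1/15 (a = -⅓/5 = -⅓*⅕ = -1/15 ≈ -0.066667)
-7*I(-5, a)*(-43) = -7*5*(-43) = -35*(-43) = 1505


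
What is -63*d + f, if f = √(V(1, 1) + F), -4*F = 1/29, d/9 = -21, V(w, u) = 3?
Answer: 11907 + √10063/58 ≈ 11909.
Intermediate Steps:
d = -189 (d = 9*(-21) = -189)
F = -1/116 (F = -¼/29 = -¼*1/29 = -1/116 ≈ -0.0086207)
f = √10063/58 (f = √(3 - 1/116) = √(347/116) = √10063/58 ≈ 1.7296)
-63*d + f = -63*(-189) + √10063/58 = 11907 + √10063/58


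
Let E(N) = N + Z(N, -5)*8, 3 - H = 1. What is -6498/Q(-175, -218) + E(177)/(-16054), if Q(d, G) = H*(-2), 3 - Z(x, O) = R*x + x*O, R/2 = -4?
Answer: 13030557/8027 ≈ 1623.3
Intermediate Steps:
R = -8 (R = 2*(-4) = -8)
H = 2 (H = 3 - 1*1 = 3 - 1 = 2)
Z(x, O) = 3 + 8*x - O*x (Z(x, O) = 3 - (-8*x + x*O) = 3 - (-8*x + O*x) = 3 + (8*x - O*x) = 3 + 8*x - O*x)
Q(d, G) = -4 (Q(d, G) = 2*(-2) = -4)
E(N) = 24 + 105*N (E(N) = N + (3 + 8*N - 1*(-5)*N)*8 = N + (3 + 8*N + 5*N)*8 = N + (3 + 13*N)*8 = N + (24 + 104*N) = 24 + 105*N)
-6498/Q(-175, -218) + E(177)/(-16054) = -6498/(-4) + (24 + 105*177)/(-16054) = -6498*(-1/4) + (24 + 18585)*(-1/16054) = 3249/2 + 18609*(-1/16054) = 3249/2 - 18609/16054 = 13030557/8027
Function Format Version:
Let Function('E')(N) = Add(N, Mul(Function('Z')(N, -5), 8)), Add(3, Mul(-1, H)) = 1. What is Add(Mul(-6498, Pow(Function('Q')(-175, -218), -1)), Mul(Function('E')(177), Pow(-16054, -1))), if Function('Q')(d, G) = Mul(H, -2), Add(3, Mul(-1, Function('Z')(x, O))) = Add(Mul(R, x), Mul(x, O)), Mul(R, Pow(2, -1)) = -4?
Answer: Rational(13030557, 8027) ≈ 1623.3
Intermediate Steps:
R = -8 (R = Mul(2, -4) = -8)
H = 2 (H = Add(3, Mul(-1, 1)) = Add(3, -1) = 2)
Function('Z')(x, O) = Add(3, Mul(8, x), Mul(-1, O, x)) (Function('Z')(x, O) = Add(3, Mul(-1, Add(Mul(-8, x), Mul(x, O)))) = Add(3, Mul(-1, Add(Mul(-8, x), Mul(O, x)))) = Add(3, Add(Mul(8, x), Mul(-1, O, x))) = Add(3, Mul(8, x), Mul(-1, O, x)))
Function('Q')(d, G) = -4 (Function('Q')(d, G) = Mul(2, -2) = -4)
Function('E')(N) = Add(24, Mul(105, N)) (Function('E')(N) = Add(N, Mul(Add(3, Mul(8, N), Mul(-1, -5, N)), 8)) = Add(N, Mul(Add(3, Mul(8, N), Mul(5, N)), 8)) = Add(N, Mul(Add(3, Mul(13, N)), 8)) = Add(N, Add(24, Mul(104, N))) = Add(24, Mul(105, N)))
Add(Mul(-6498, Pow(Function('Q')(-175, -218), -1)), Mul(Function('E')(177), Pow(-16054, -1))) = Add(Mul(-6498, Pow(-4, -1)), Mul(Add(24, Mul(105, 177)), Pow(-16054, -1))) = Add(Mul(-6498, Rational(-1, 4)), Mul(Add(24, 18585), Rational(-1, 16054))) = Add(Rational(3249, 2), Mul(18609, Rational(-1, 16054))) = Add(Rational(3249, 2), Rational(-18609, 16054)) = Rational(13030557, 8027)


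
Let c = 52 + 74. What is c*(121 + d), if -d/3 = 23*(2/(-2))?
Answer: 23940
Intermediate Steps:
c = 126
d = 69 (d = -69*2/(-2) = -69*2*(-½) = -69*(-1) = -3*(-23) = 69)
c*(121 + d) = 126*(121 + 69) = 126*190 = 23940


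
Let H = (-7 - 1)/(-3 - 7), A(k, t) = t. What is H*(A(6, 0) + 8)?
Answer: 32/5 ≈ 6.4000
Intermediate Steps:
H = ⅘ (H = -8/(-10) = -8*(-⅒) = ⅘ ≈ 0.80000)
H*(A(6, 0) + 8) = 4*(0 + 8)/5 = (⅘)*8 = 32/5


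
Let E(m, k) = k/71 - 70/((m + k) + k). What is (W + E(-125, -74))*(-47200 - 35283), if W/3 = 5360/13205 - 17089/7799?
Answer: 28892181774277673/57033533271 ≈ 5.0658e+5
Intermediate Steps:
W = -110314563/20597159 (W = 3*(5360/13205 - 17089/7799) = 3*(5360*(1/13205) - 17089*1/7799) = 3*(1072/2641 - 17089/7799) = 3*(-36771521/20597159) = -110314563/20597159 ≈ -5.3558)
E(m, k) = -70/(m + 2*k) + k/71 (E(m, k) = k*(1/71) - 70/((k + m) + k) = k/71 - 70/(m + 2*k) = -70/(m + 2*k) + k/71)
(W + E(-125, -74))*(-47200 - 35283) = (-110314563/20597159 + (-4970 + 2*(-74)² - 74*(-125))/(71*(-125 + 2*(-74))))*(-47200 - 35283) = (-110314563/20597159 + (-4970 + 2*5476 + 9250)/(71*(-125 - 148)))*(-82483) = (-110314563/20597159 + (1/71)*(-4970 + 10952 + 9250)/(-273))*(-82483) = (-110314563/20597159 + (1/71)*(-1/273)*15232)*(-82483) = (-110314563/20597159 - 2176/2769)*(-82483) = -350280442931/57033533271*(-82483) = 28892181774277673/57033533271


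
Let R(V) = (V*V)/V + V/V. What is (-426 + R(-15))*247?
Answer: -108680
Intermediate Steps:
R(V) = 1 + V (R(V) = V**2/V + 1 = V + 1 = 1 + V)
(-426 + R(-15))*247 = (-426 + (1 - 15))*247 = (-426 - 14)*247 = -440*247 = -108680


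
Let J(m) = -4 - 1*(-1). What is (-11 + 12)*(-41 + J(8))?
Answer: -44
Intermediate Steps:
J(m) = -3 (J(m) = -4 + 1 = -3)
(-11 + 12)*(-41 + J(8)) = (-11 + 12)*(-41 - 3) = 1*(-44) = -44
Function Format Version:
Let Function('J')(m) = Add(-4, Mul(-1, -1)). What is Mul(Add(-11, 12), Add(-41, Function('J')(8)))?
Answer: -44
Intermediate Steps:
Function('J')(m) = -3 (Function('J')(m) = Add(-4, 1) = -3)
Mul(Add(-11, 12), Add(-41, Function('J')(8))) = Mul(Add(-11, 12), Add(-41, -3)) = Mul(1, -44) = -44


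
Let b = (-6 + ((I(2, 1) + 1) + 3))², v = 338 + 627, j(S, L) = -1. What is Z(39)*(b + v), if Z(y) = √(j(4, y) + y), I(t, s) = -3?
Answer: 990*√38 ≈ 6102.8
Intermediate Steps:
v = 965
Z(y) = √(-1 + y)
b = 25 (b = (-6 + ((-3 + 1) + 3))² = (-6 + (-2 + 3))² = (-6 + 1)² = (-5)² = 25)
Z(39)*(b + v) = √(-1 + 39)*(25 + 965) = √38*990 = 990*√38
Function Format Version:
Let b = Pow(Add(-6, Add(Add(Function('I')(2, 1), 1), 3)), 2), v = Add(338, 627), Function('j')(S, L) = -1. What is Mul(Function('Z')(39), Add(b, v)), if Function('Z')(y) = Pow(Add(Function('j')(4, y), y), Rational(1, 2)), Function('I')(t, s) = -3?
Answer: Mul(990, Pow(38, Rational(1, 2))) ≈ 6102.8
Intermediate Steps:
v = 965
Function('Z')(y) = Pow(Add(-1, y), Rational(1, 2))
b = 25 (b = Pow(Add(-6, Add(Add(-3, 1), 3)), 2) = Pow(Add(-6, Add(-2, 3)), 2) = Pow(Add(-6, 1), 2) = Pow(-5, 2) = 25)
Mul(Function('Z')(39), Add(b, v)) = Mul(Pow(Add(-1, 39), Rational(1, 2)), Add(25, 965)) = Mul(Pow(38, Rational(1, 2)), 990) = Mul(990, Pow(38, Rational(1, 2)))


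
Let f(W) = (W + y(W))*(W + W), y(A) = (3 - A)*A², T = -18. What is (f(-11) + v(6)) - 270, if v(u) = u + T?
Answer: -37308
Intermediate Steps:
y(A) = A²*(3 - A)
f(W) = 2*W*(W + W²*(3 - W)) (f(W) = (W + W²*(3 - W))*(W + W) = (W + W²*(3 - W))*(2*W) = 2*W*(W + W²*(3 - W)))
v(u) = -18 + u (v(u) = u - 18 = -18 + u)
(f(-11) + v(6)) - 270 = ((-11)²*(2 - 2*(-11)*(-3 - 11)) + (-18 + 6)) - 270 = (121*(2 - 2*(-11)*(-14)) - 12) - 270 = (121*(2 - 308) - 12) - 270 = (121*(-306) - 12) - 270 = (-37026 - 12) - 270 = -37038 - 270 = -37308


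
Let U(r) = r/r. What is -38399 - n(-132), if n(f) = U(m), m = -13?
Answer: -38400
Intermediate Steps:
U(r) = 1
n(f) = 1
-38399 - n(-132) = -38399 - 1*1 = -38399 - 1 = -38400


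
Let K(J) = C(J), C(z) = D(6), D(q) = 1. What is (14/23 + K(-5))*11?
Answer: 407/23 ≈ 17.696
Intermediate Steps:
C(z) = 1
K(J) = 1
(14/23 + K(-5))*11 = (14/23 + 1)*11 = (37/23)*11 = 407/23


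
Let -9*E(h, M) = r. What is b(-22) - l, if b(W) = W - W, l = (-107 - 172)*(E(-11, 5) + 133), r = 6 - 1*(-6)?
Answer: 36735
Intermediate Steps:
r = 12 (r = 6 + 6 = 12)
E(h, M) = -4/3 (E(h, M) = -⅑*12 = -4/3)
l = -36735 (l = (-107 - 172)*(-4/3 + 133) = -279*395/3 = -36735)
b(W) = 0
b(-22) - l = 0 - 1*(-36735) = 0 + 36735 = 36735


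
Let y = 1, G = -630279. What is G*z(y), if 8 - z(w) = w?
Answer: -4411953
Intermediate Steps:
z(w) = 8 - w
G*z(y) = -630279*(8 - 1*1) = -630279*(8 - 1) = -630279*7 = -4411953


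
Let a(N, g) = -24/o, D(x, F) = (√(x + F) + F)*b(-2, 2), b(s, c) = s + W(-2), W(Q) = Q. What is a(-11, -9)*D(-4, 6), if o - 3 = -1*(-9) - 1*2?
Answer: 288/5 + 48*√2/5 ≈ 71.177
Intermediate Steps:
o = 10 (o = 3 + (-1*(-9) - 1*2) = 3 + (9 - 2) = 3 + 7 = 10)
b(s, c) = -2 + s (b(s, c) = s - 2 = -2 + s)
D(x, F) = -4*F - 4*√(F + x) (D(x, F) = (√(x + F) + F)*(-2 - 2) = (√(F + x) + F)*(-4) = (F + √(F + x))*(-4) = -4*F - 4*√(F + x))
a(N, g) = -12/5 (a(N, g) = -24/10 = -24*⅒ = -12/5)
a(-11, -9)*D(-4, 6) = -12*(-4*6 - 4*√(6 - 4))/5 = -12*(-24 - 4*√2)/5 = 288/5 + 48*√2/5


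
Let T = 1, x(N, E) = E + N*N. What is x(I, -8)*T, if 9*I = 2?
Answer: -644/81 ≈ -7.9506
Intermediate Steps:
I = 2/9 (I = (⅑)*2 = 2/9 ≈ 0.22222)
x(N, E) = E + N²
x(I, -8)*T = (-8 + (2/9)²)*1 = (-8 + 4/81)*1 = -644/81*1 = -644/81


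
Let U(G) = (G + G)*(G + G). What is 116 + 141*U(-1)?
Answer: 680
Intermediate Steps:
U(G) = 4*G**2 (U(G) = (2*G)*(2*G) = 4*G**2)
116 + 141*U(-1) = 116 + 141*(4*(-1)**2) = 116 + 141*(4*1) = 116 + 141*4 = 116 + 564 = 680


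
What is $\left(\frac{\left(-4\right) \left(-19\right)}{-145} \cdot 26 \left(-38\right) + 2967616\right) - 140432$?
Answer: $\frac{410016768}{145} \approx 2.8277 \cdot 10^{6}$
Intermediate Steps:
$\left(\frac{\left(-4\right) \left(-19\right)}{-145} \cdot 26 \left(-38\right) + 2967616\right) - 140432 = \left(76 \left(- \frac{1}{145}\right) 26 \left(-38\right) + 2967616\right) - 140432 = \left(\left(- \frac{76}{145}\right) 26 \left(-38\right) + 2967616\right) - 140432 = \left(\left(- \frac{1976}{145}\right) \left(-38\right) + 2967616\right) - 140432 = \left(\frac{75088}{145} + 2967616\right) - 140432 = \frac{430379408}{145} - 140432 = \frac{410016768}{145}$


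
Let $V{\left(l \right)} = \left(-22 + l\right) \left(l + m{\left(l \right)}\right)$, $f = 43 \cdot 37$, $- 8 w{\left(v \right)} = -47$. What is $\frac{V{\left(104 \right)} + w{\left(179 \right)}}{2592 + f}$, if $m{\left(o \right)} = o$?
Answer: $\frac{136495}{33464} \approx 4.0789$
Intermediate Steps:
$w{\left(v \right)} = \frac{47}{8}$ ($w{\left(v \right)} = \left(- \frac{1}{8}\right) \left(-47\right) = \frac{47}{8}$)
$f = 1591$
$V{\left(l \right)} = 2 l \left(-22 + l\right)$ ($V{\left(l \right)} = \left(-22 + l\right) \left(l + l\right) = \left(-22 + l\right) 2 l = 2 l \left(-22 + l\right)$)
$\frac{V{\left(104 \right)} + w{\left(179 \right)}}{2592 + f} = \frac{2 \cdot 104 \left(-22 + 104\right) + \frac{47}{8}}{2592 + 1591} = \frac{2 \cdot 104 \cdot 82 + \frac{47}{8}}{4183} = \left(17056 + \frac{47}{8}\right) \frac{1}{4183} = \frac{136495}{8} \cdot \frac{1}{4183} = \frac{136495}{33464}$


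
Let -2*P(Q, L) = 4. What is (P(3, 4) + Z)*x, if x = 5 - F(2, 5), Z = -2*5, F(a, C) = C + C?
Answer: 60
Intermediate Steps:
P(Q, L) = -2 (P(Q, L) = -½*4 = -2)
F(a, C) = 2*C
Z = -10
x = -5 (x = 5 - 2*5 = 5 - 1*10 = 5 - 10 = -5)
(P(3, 4) + Z)*x = (-2 - 10)*(-5) = -12*(-5) = 60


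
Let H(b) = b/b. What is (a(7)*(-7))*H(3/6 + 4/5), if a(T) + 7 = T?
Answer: 0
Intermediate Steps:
H(b) = 1
a(T) = -7 + T
(a(7)*(-7))*H(3/6 + 4/5) = ((-7 + 7)*(-7))*1 = (0*(-7))*1 = 0*1 = 0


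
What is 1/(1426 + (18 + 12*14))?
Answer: 1/1612 ≈ 0.00062035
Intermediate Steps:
1/(1426 + (18 + 12*14)) = 1/(1426 + (18 + 168)) = 1/(1426 + 186) = 1/1612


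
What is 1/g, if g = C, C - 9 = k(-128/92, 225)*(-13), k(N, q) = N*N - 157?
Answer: 529/1071138 ≈ 0.00049387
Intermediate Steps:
k(N, q) = -157 + N² (k(N, q) = N² - 157 = -157 + N²)
C = 1071138/529 (C = 9 + (-157 + (-128/92)²)*(-13) = 9 + (-157 + (-128*1/92)²)*(-13) = 9 + (-157 + (-32/23)²)*(-13) = 9 + (-157 + 1024/529)*(-13) = 9 - 82029/529*(-13) = 9 + 1066377/529 = 1071138/529 ≈ 2024.8)
g = 1071138/529 ≈ 2024.8
1/g = 1/(1071138/529) = 529/1071138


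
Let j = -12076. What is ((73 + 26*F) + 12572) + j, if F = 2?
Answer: 621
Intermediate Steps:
((73 + 26*F) + 12572) + j = ((73 + 26*2) + 12572) - 12076 = ((73 + 52) + 12572) - 12076 = (125 + 12572) - 12076 = 12697 - 12076 = 621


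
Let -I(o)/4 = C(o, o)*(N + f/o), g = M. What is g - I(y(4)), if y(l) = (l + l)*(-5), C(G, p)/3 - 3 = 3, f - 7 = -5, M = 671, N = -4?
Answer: 1897/5 ≈ 379.40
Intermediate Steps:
f = 2 (f = 7 - 5 = 2)
C(G, p) = 18 (C(G, p) = 9 + 3*3 = 9 + 9 = 18)
g = 671
y(l) = -10*l (y(l) = (2*l)*(-5) = -10*l)
I(o) = 288 - 144/o (I(o) = -72*(-4 + 2/o) = -4*(-72 + 36/o) = 288 - 144/o)
g - I(y(4)) = 671 - (288 - 144/((-10*4))) = 671 - (288 - 144/(-40)) = 671 - (288 - 144*(-1/40)) = 671 - (288 + 18/5) = 671 - 1*1458/5 = 671 - 1458/5 = 1897/5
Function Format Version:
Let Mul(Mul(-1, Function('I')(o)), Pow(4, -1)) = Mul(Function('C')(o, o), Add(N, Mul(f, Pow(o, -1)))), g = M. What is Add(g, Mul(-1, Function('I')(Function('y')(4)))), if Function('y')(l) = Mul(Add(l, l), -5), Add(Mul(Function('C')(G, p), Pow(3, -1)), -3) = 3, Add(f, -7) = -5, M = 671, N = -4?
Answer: Rational(1897, 5) ≈ 379.40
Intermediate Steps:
f = 2 (f = Add(7, -5) = 2)
Function('C')(G, p) = 18 (Function('C')(G, p) = Add(9, Mul(3, 3)) = Add(9, 9) = 18)
g = 671
Function('y')(l) = Mul(-10, l) (Function('y')(l) = Mul(Mul(2, l), -5) = Mul(-10, l))
Function('I')(o) = Add(288, Mul(-144, Pow(o, -1))) (Function('I')(o) = Mul(-4, Mul(18, Add(-4, Mul(2, Pow(o, -1))))) = Mul(-4, Add(-72, Mul(36, Pow(o, -1)))) = Add(288, Mul(-144, Pow(o, -1))))
Add(g, Mul(-1, Function('I')(Function('y')(4)))) = Add(671, Mul(-1, Add(288, Mul(-144, Pow(Mul(-10, 4), -1))))) = Add(671, Mul(-1, Add(288, Mul(-144, Pow(-40, -1))))) = Add(671, Mul(-1, Add(288, Mul(-144, Rational(-1, 40))))) = Add(671, Mul(-1, Add(288, Rational(18, 5)))) = Add(671, Mul(-1, Rational(1458, 5))) = Add(671, Rational(-1458, 5)) = Rational(1897, 5)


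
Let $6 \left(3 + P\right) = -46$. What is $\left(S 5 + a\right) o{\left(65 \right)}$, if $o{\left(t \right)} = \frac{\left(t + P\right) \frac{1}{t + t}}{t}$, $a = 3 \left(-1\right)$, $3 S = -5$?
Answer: $- \frac{2771}{38025} \approx -0.072873$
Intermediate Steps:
$P = - \frac{32}{3}$ ($P = -3 + \frac{1}{6} \left(-46\right) = -3 - \frac{23}{3} = - \frac{32}{3} \approx -10.667$)
$S = - \frac{5}{3}$ ($S = \frac{1}{3} \left(-5\right) = - \frac{5}{3} \approx -1.6667$)
$a = -3$
$o{\left(t \right)} = \frac{- \frac{32}{3} + t}{2 t^{2}}$ ($o{\left(t \right)} = \frac{\left(t - \frac{32}{3}\right) \frac{1}{t + t}}{t} = \frac{\left(- \frac{32}{3} + t\right) \frac{1}{2 t}}{t} = \frac{\frac{1}{2} \frac{1}{t} \left(- \frac{32}{3} + t\right)}{t} = \frac{- \frac{32}{3} + t}{2 t^{2}}$)
$\left(S 5 + a\right) o{\left(65 \right)} = \left(\left(- \frac{5}{3}\right) 5 - 3\right) \frac{-32 + 3 \cdot 65}{6 \cdot 4225} = \left(- \frac{25}{3} - 3\right) \frac{1}{6} \cdot \frac{1}{4225} \left(-32 + 195\right) = - \frac{34 \cdot \frac{1}{6} \cdot \frac{1}{4225} \cdot 163}{3} = \left(- \frac{34}{3}\right) \frac{163}{25350} = - \frac{2771}{38025}$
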